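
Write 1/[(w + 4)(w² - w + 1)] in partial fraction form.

Cover-up at w = -4: A = 1/((-4)² - 1·(-4) + 1) = 1/21. Then B = -A = -1/21, C = -A·(-1 - 4) = 5/21
Result: (1/21)/(w + 4) - ((1/21)w - 5/21)/(w² - w + 1)


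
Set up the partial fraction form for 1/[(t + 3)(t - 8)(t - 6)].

Three distinct linear factors: A/(t + 3) + B/(t - 8) + C/(t - 6)


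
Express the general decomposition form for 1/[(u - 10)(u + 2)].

Distinct linear factors: α/(u - 10) + β/(u + 2)


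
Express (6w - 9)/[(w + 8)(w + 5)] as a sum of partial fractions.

At w=-8: α = (6·(-8) - 9)/(-8 + 5) = 19. At w=-5: β = (6·(-5) - 9)/(-5 + 8) = -13
Result: 19/(w + 8) - 13/(w + 5)


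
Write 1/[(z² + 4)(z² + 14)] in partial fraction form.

Coefficient matching gives A = C = 0, B = 1/(14-4) = 1/10, D = -B = -1/10
Result: (1/10)/(z² + 4) - (1/10)/(z² + 14)


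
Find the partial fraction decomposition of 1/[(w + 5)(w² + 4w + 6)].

Cover-up at w = -5: A = 1/((-5)² + 4·(-5) + 6) = 1/11. Then B = -A = -1/11, C = -A·(4 - 5) = 1/11
Result: (1/11)/(w + 5) - ((1/11)w - 1/11)/(w² + 4w + 6)


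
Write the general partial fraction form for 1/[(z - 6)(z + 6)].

Distinct linear factors: P/(z - 6) + Q/(z + 6)


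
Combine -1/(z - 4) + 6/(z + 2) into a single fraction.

Common denominator (z - 4)(z + 2). Numerator: -1(z + 2) + 6(z - 4) = (-z - 2) + (6z - 24) = 5z - 26
Result: (5z - 26)/[(z - 4)(z + 2)]


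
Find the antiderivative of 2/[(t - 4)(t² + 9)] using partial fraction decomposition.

Cover-up at t=4: A = 2/(4²+9) = 2/25. Coeff matching: B = -2/25, C = -8/25. Decomposition: (2/25)/(t - 4) - ((2/25)t + 8/25)/(t² + 9). Integrate: linear → ln, quadratic → (1/2)ln + arctan: (2/25) ln|(t - 4)| - (1/25) ln(t² + 9) - (8/75) arctan(t/3) + C


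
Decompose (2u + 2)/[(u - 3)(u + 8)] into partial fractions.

At u=3: α = (2·3 + 2)/(3 + 8) = 8/11. At u=-8: β = (2·(-8) + 2)/(-8 - 3) = 14/11
Result: (8/11)/(u - 3) + (14/11)/(u + 8)


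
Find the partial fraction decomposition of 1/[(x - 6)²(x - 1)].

Cover-up at x=1: C = 1/(1 - 6)² = 1/25. Cover-up at x=6: B = 1/(6 - 1) = 1/5. Comparing x² coeff: A = -C = -1/25
Result: (-1/25)/(x - 6) + (1/5)/(x - 6)² + (1/25)/(x - 1)


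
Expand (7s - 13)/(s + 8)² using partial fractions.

(7s - 13) = P(s + 8) + Q. At s = -8: Q = 7·(-8) - 13 = -69. Coeff of s: P = 7
Result: 7/(s + 8) - 69/(s + 8)²


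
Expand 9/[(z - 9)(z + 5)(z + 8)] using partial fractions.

Using cover-up method: P = 9/238, Q = -3/14, R = 3/17
Result: (9/238)/(z - 9) - (3/14)/(z + 5) + (3/17)/(z + 8)


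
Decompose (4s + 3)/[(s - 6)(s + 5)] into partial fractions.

At s=6: α = (4·6 + 3)/(6 + 5) = 27/11. At s=-5: β = (4·(-5) + 3)/(-5 - 6) = 17/11
Result: (27/11)/(s - 6) + (17/11)/(s + 5)


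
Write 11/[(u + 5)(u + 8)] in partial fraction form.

11/(u + 5)(u + 8) = P/(u + 5) + Q/(u + 8). P = 11/(-5 + 8) = 11/3, Q = 11/(-8 + 5) = -11/3
Result: (11/3)/(u + 5) - (11/3)/(u + 8)


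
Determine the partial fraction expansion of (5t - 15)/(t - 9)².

(5t - 15) = A(t - 9) + B. At t = 9: B = 5·9 - 15 = 30. Coeff of t: A = 5
Result: 5/(t - 9) + 30/(t - 9)²


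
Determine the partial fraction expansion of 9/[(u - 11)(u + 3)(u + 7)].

Using cover-up method: P = 1/28, Q = -9/56, R = 1/8
Result: (1/28)/(u - 11) - (9/56)/(u + 3) + (1/8)/(u + 7)


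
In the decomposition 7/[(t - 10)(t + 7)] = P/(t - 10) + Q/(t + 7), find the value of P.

Cover-up at t = 10: P = 7/(10 + 7) = 7/17


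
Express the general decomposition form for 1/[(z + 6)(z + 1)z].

Three distinct linear factors: α/(z + 6) + β/(z + 1) + γ/z


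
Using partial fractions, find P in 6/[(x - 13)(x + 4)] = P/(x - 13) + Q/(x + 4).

Cover-up at x = 13: P = 6/(13 + 4) = 6/17


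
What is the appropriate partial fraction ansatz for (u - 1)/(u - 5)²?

Repeated linear factor: A/(u - 5) + B/(u - 5)²


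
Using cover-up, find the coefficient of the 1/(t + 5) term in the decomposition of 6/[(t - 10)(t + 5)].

Cover (t + 5), set t=-5: 6/((t - 10) at t=-5) = 6/(-15) = -2/5


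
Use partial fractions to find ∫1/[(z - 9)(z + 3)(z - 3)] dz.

Cover-up: α = 1/72, β = 1/72, γ = -1/36. Decomposition: (1/72)/(z - 9) + (1/72)/(z + 3) - (1/36)/(z - 3). Integrate each term: (1/72) ln|(z - 9)| + (1/72) ln|(z + 3)| - (1/36) ln|(z - 3)| + C


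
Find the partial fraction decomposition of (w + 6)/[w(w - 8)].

At w=0: α = (1·0 + 6)/(0 - 8) = -3/4. At w=8: β = (1·8 + 6)/(8 - 0) = 7/4
Result: (-3/4)/w + (7/4)/(w - 8)


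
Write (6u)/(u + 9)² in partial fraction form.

(6u) = α(u + 9) + β. At u = -9: β = 6·(-9) + 0 = -54. Coeff of u: α = 6
Result: 6/(u + 9) - 54/(u + 9)²


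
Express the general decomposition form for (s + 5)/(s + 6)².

Repeated linear factor: A/(s + 6) + B/(s + 6)²


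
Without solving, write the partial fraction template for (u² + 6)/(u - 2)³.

Repeated linear factor (power 3): α/(u - 2) + β/(u - 2)² + γ/(u - 2)³


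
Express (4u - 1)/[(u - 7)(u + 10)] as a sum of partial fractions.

At u=7: P = (4·7 - 1)/(7 + 10) = 27/17. At u=-10: Q = (4·(-10) - 1)/(-10 - 7) = 41/17
Result: (27/17)/(u - 7) + (41/17)/(u + 10)


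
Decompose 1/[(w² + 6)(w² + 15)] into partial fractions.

Coefficient matching gives P = R = 0, Q = 1/(15-6) = 1/9, S = -Q = -1/9
Result: (1/9)/(w² + 6) - (1/9)/(w² + 15)


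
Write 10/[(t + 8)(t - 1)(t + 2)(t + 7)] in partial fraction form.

Using Heaviside cover-up: (-5/27)/(t + 8) + (5/108)/(t - 1) - (1/9)/(t + 2) + (1/4)/(t + 7)


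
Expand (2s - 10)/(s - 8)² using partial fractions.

(2s - 10) = α(s - 8) + β. At s = 8: β = 2·8 - 10 = 6. Coeff of s: α = 2
Result: 2/(s - 8) + 6/(s - 8)²


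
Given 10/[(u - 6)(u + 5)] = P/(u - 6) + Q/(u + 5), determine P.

Cover-up at u = 6: P = 10/(6 + 5) = 10/11


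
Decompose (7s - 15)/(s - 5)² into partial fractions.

(7s - 15) = α(s - 5) + β. At s = 5: β = 7·5 - 15 = 20. Coeff of s: α = 7
Result: 7/(s - 5) + 20/(s - 5)²


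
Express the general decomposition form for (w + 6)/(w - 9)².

Repeated linear factor: α/(w - 9) + β/(w - 9)²


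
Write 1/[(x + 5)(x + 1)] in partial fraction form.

1/(x + 5)(x + 1) = A/(x + 5) + B/(x + 1). A = 1/(-5 + 1) = -1/4, B = 1/(-1 + 5) = 1/4
Result: (-1/4)/(x + 5) + (1/4)/(x + 1)


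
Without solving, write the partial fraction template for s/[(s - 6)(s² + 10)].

Linear + irreducible quadratic: A/(s - 6) + (Bs + C)/(s² + 10)


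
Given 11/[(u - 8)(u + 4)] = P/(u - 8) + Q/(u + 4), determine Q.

Cover-up at u = -4: Q = 11/(-4 - 8) = -11/12


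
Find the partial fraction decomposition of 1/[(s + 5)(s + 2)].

1/(s + 5)(s + 2) = P/(s + 5) + Q/(s + 2). P = 1/(-5 + 2) = -1/3, Q = 1/(-2 + 5) = 1/3
Result: (-1/3)/(s + 5) + (1/3)/(s + 2)


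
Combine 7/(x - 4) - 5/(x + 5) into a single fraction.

Common denominator (x - 4)(x + 5). Numerator: 7(x + 5) - 5(x - 4) = (7x + 35) - (5x - 20) = 2x + 55
Result: (2x + 55)/[(x - 4)(x + 5)]


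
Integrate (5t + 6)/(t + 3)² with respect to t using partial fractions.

Decompose: P = 5, Q = 5·(-3) + 6 = -9, so (5t + 6)/(t + 3)² = 5/(t + 3) - 9/(t + 3)². Integrate: ∫ P/(t + 3) dt = 5 ln|(t + 3)|; ∫ Q/(t + 3)² dt = 9/(t + 3). Sum: 5 ln|(t + 3)| + 9/(t + 3) + C


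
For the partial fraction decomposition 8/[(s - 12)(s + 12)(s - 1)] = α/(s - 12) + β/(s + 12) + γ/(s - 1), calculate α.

Cover-up at s = 12: α = 8/[(12 + 12)(12 - 1)] = 8/[(24)(11)] = 8/264 = 1/33


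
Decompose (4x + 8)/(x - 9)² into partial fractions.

(4x + 8) = A(x - 9) + B. At x = 9: B = 4·9 + 8 = 44. Coeff of x: A = 4
Result: 4/(x - 9) + 44/(x - 9)²


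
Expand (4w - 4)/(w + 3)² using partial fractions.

(4w - 4) = α(w + 3) + β. At w = -3: β = 4·(-3) - 4 = -16. Coeff of w: α = 4
Result: 4/(w + 3) - 16/(w + 3)²


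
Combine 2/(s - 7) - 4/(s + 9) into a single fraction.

Common denominator (s - 7)(s + 9). Numerator: 2(s + 9) - 4(s - 7) = (2s + 18) - (4s - 28) = -2s + 46
Result: (-2s + 46)/[(s - 7)(s + 9)]


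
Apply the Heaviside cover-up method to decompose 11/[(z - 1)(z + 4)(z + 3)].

Cover (z - 1), z=1: A = 11/[(1 + 4)(1 + 3)] = 11/20. Cover (z + 4), z=-4: B = 11/[(-4 - 1)(-4 + 3)] = 11/5. Cover (z + 3), z=-3: C = 11/[(-3 - 1)(-3 + 4)] = -11/4.
Result: (11/20)/(z - 1) + (11/5)/(z + 4) - (11/4)/(z + 3)


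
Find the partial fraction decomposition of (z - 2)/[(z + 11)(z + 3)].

At z=-11: P = (1·(-11) - 2)/(-11 + 3) = 13/8. At z=-3: Q = (1·(-3) - 2)/(-3 + 11) = -5/8
Result: (13/8)/(z + 11) - (5/8)/(z + 3)


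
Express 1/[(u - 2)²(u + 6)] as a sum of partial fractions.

Cover-up at u=-6: R = 1/(-6 - 2)² = 1/64. Cover-up at u=2: Q = 1/(2 + 6) = 1/8. Comparing u² coeff: P = -R = -1/64
Result: (-1/64)/(u - 2) + (1/8)/(u - 2)² + (1/64)/(u + 6)


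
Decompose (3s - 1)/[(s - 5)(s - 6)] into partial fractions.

At s=5: A = (3·5 - 1)/(5 - 6) = -14. At s=6: B = (3·6 - 1)/(6 - 5) = 17
Result: -14/(s - 5) + 17/(s - 6)


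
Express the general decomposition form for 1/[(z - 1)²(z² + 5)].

Repeated linear + quadratic: A/(z - 1) + B/(z - 1)² + (Cz + D)/(z² + 5)


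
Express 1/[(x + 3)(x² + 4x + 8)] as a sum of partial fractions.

Cover-up at x = -3: P = 1/((-3)² + 4·(-3) + 8) = 1/5. Then Q = -P = -1/5, R = -P·(4 - 3) = -1/5
Result: (1/5)/(x + 3) - ((1/5)x + 1/5)/(x² + 4x + 8)


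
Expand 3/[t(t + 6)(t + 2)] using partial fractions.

Using cover-up method: A = 1/4, B = 1/8, C = -3/8
Result: (1/4)/t + (1/8)/(t + 6) - (3/8)/(t + 2)


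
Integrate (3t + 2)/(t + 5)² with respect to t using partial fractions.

Decompose: A = 3, B = 3·(-5) + 2 = -13, so (3t + 2)/(t + 5)² = 3/(t + 5) - 13/(t + 5)². Integrate: ∫ A/(t + 5) dt = 3 ln|(t + 5)|; ∫ B/(t + 5)² dt = 13/(t + 5). Sum: 3 ln|(t + 5)| + 13/(t + 5) + C


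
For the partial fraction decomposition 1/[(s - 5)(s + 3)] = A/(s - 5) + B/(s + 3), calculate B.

Cover-up at s = -3: B = 1/(-3 - 5) = -1/8


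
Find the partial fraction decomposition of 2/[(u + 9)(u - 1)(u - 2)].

Using cover-up method: A = 1/55, B = -1/5, C = 2/11
Result: (1/55)/(u + 9) - (1/5)/(u - 1) + (2/11)/(u - 2)


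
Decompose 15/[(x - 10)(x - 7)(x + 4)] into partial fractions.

Using cover-up method: α = 5/14, β = -5/11, γ = 15/154
Result: (5/14)/(x - 10) - (5/11)/(x - 7) + (15/154)/(x + 4)


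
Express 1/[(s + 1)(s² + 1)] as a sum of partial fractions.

Cover-up at s = -1: A = 1/((-1)² + 1) = 1/2. Then B = -A = -1/2, C = -A·(0 - 1) = 1/2
Result: (1/2)/(s + 1) - ((1/2)s - 1/2)/(s² + 1)


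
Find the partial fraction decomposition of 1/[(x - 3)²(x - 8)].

Cover-up at x=8: γ = 1/(8 - 3)² = 1/25. Cover-up at x=3: β = 1/(3 - 8) = -1/5. Comparing x² coeff: α = -γ = -1/25
Result: (-1/25)/(x - 3) - (1/5)/(x - 3)² + (1/25)/(x - 8)


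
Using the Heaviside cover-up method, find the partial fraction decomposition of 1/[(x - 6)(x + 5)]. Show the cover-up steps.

Cover (x - 6): set x=6, get α = 1/(6 + 5) = 1/11. Cover (x + 5): set x=-5, get β = 1/(-5 - 6) = -1/11.
Result: (1/11)/(x - 6) - (1/11)/(x + 5)


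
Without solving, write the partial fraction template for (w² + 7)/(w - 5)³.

Repeated linear factor (power 3): A/(w - 5) + B/(w - 5)² + C/(w - 5)³


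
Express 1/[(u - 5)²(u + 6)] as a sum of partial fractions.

Cover-up at u=-6: C = 1/(-6 - 5)² = 1/121. Cover-up at u=5: B = 1/(5 + 6) = 1/11. Comparing u² coeff: A = -C = -1/121
Result: (-1/121)/(u - 5) + (1/11)/(u - 5)² + (1/121)/(u + 6)


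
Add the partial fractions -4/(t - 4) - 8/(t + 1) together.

Common denominator (t - 4)(t + 1). Numerator: -4(t + 1) - 8(t - 4) = (-4t - 4) - (8t - 32) = -12t + 28
Result: (-12t + 28)/[(t - 4)(t + 1)]


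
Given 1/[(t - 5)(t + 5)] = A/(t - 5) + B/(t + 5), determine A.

Cover-up at t = 5: A = 1/(5 + 5) = 1/10


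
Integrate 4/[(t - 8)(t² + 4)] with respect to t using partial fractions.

Cover-up at t=8: α = 4/(8²+4) = 1/17. Coeff matching: β = -1/17, γ = -8/17. Decomposition: (1/17)/(t - 8) - ((1/17)t + 8/17)/(t² + 4). Integrate: linear → ln, quadratic → (1/2)ln + arctan: (1/17) ln|(t - 8)| - (1/34) ln(t² + 4) - (4/17) arctan(t/2) + C


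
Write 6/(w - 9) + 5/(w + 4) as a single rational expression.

Common denominator (w - 9)(w + 4). Numerator: 6(w + 4) + 5(w - 9) = (6w + 24) + (5w - 45) = 11w - 21
Result: (11w - 21)/[(w - 9)(w + 4)]


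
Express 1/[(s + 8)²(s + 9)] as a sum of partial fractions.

Cover-up at s=-9: C = 1/(-9 + 8)² = 1. Cover-up at s=-8: B = 1/(-8 + 9) = 1. Comparing s² coeff: A = -C = -1
Result: -1/(s + 8) + 1/(s + 8)² + 1/(s + 9)


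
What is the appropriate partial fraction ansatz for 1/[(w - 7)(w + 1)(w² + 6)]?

Two linear + quadratic: α/(w - 7) + β/(w + 1) + (γw + δ)/(w² + 6)


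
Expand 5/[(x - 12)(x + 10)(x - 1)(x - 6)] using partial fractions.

Using Heaviside cover-up: (5/1452)/(x - 12) - (5/3872)/(x + 10) + (1/121)/(x - 1) - (1/96)/(x - 6)


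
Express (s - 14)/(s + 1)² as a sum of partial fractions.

(s - 14) = P(s + 1) + Q. At s = -1: Q = 1·(-1) - 14 = -15. Coeff of s: P = 1
Result: 1/(s + 1) - 15/(s + 1)²


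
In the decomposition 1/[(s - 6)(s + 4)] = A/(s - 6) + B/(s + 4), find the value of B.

Cover-up at s = -4: B = 1/(-4 - 6) = -1/10


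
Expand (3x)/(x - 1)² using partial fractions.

(3x) = A(x - 1) + B. At x = 1: B = 3·1 + 0 = 3. Coeff of x: A = 3
Result: 3/(x - 1) + 3/(x - 1)²


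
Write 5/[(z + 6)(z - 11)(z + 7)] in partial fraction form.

Using cover-up method: P = -5/17, Q = 5/306, R = 5/18
Result: (-5/17)/(z + 6) + (5/306)/(z - 11) + (5/18)/(z + 7)


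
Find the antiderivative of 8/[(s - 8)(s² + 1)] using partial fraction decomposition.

Cover-up at s=8: P = 8/(8²+1) = 8/65. Coeff matching: Q = -8/65, R = -64/65. Decomposition: (8/65)/(s - 8) - ((8/65)s + 64/65)/(s² + 1). Integrate: linear → ln, quadratic → (1/2)ln + arctan: (8/65) ln|(s - 8)| - (4/65) ln(s² + 1) - (64/65) arctan(s) + C


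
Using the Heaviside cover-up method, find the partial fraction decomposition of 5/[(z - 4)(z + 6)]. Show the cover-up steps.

Cover (z - 4): set z=4, get α = 5/(4 + 6) = 1/2. Cover (z + 6): set z=-6, get β = 5/(-6 - 4) = -1/2.
Result: (1/2)/(z - 4) - (1/2)/(z + 6)


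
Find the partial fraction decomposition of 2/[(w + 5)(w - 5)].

2/(w + 5)(w - 5) = α/(w + 5) + β/(w - 5). α = 2/(-5 - 5) = -1/5, β = 2/(5 + 5) = 1/5
Result: (-1/5)/(w + 5) + (1/5)/(w - 5)


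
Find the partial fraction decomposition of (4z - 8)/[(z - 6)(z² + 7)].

At z=6: P = (4·6 - 8)/(6² + 7) = 16/43. Q = -P = -16/43, R = 4 - 6·P = 76/43
Result: (16/43)/(z - 6) - ((16/43)z - 76/43)/(z² + 7)


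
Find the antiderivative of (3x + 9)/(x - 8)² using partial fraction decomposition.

Decompose: α = 3, β = 3·8 + 9 = 33, so (3x + 9)/(x - 8)² = 3/(x - 8) + 33/(x - 8)². Integrate: ∫ α/(x - 8) dx = 3 ln|(x - 8)|; ∫ β/(x - 8)² dx = -33/(x - 8). Sum: 3 ln|(x - 8)| - 33/(x - 8) + C


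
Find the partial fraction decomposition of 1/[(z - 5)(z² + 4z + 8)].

Cover-up at z = 5: P = 1/(5² + 4·5 + 8) = 1/53. Then Q = -P = -1/53, R = -P·(4 + 5) = -9/53
Result: (1/53)/(z - 5) - ((1/53)z + 9/53)/(z² + 4z + 8)


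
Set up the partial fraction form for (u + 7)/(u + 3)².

Repeated linear factor: α/(u + 3) + β/(u + 3)²


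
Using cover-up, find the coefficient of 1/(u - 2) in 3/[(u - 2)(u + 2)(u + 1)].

Cover (u - 2), set u=2: 3/[(2 + 2)(2 + 1)] = 1/4


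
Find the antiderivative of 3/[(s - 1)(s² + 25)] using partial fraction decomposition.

Cover-up at s=1: α = 3/(1²+25) = 3/26. Coeff matching: β = -3/26, γ = -3/26. Decomposition: (3/26)/(s - 1) - ((3/26)s + 3/26)/(s² + 25). Integrate: linear → ln, quadratic → (1/2)ln + arctan: (3/26) ln|(s - 1)| - (3/52) ln(s² + 25) - (3/130) arctan(s/5) + C


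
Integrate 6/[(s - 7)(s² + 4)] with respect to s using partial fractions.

Cover-up at s=7: A = 6/(7²+4) = 6/53. Coeff matching: B = -6/53, C = -42/53. Decomposition: (6/53)/(s - 7) - ((6/53)s + 42/53)/(s² + 4). Integrate: linear → ln, quadratic → (1/2)ln + arctan: (6/53) ln|(s - 7)| - (3/53) ln(s² + 4) - (21/53) arctan(s/2) + C


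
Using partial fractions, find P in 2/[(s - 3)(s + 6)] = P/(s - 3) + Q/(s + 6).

Cover-up at s = 3: P = 2/(3 + 6) = 2/9


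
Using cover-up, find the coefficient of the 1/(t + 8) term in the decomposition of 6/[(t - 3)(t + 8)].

Cover (t + 8), set t=-8: 6/((t - 3) at t=-8) = 6/(-11) = -6/11


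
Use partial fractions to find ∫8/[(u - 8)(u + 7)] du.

Decompose: 8/[(u - 8)(u + 7)] = (8/15)/(u - 8) - (8/15)/(u + 7). Integrate each term: (8/15) ln|(u - 8)| - (8/15) ln|(u + 7)| + C


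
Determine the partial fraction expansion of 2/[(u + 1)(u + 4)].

2/(u + 1)(u + 4) = P/(u + 1) + Q/(u + 4). P = 2/(-1 + 4) = 2/3, Q = 2/(-4 + 1) = -2/3
Result: (2/3)/(u + 1) - (2/3)/(u + 4)


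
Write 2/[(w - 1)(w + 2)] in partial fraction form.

2/(w - 1)(w + 2) = α/(w - 1) + β/(w + 2). α = 2/(1 + 2) = 2/3, β = 2/(-2 - 1) = -2/3
Result: (2/3)/(w - 1) - (2/3)/(w + 2)


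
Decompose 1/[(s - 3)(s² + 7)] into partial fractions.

Cover-up at s = 3: α = 1/(3² + 7) = 1/16. Then β = -α = -1/16, γ = -α·(0 + 3) = -3/16
Result: (1/16)/(s - 3) - ((1/16)s + 3/16)/(s² + 7)


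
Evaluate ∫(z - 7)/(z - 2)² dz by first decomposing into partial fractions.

Decompose: α = 1, β = 1·2 - 7 = -5, so (z - 7)/(z - 2)² = 1/(z - 2) - 5/(z - 2)². Integrate: ∫ α/(z - 2) dz = ln|(z - 2)|; ∫ β/(z - 2)² dz = 5/(z - 2). Sum: ln|(z - 2)| + 5/(z - 2) + C


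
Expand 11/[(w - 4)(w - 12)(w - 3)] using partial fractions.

Using cover-up method: P = -11/8, Q = 11/72, R = 11/9
Result: (-11/8)/(w - 4) + (11/72)/(w - 12) + (11/9)/(w - 3)


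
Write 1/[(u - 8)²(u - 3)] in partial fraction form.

Cover-up at u=3: γ = 1/(3 - 8)² = 1/25. Cover-up at u=8: β = 1/(8 - 3) = 1/5. Comparing u² coeff: α = -γ = -1/25
Result: (-1/25)/(u - 8) + (1/5)/(u - 8)² + (1/25)/(u - 3)


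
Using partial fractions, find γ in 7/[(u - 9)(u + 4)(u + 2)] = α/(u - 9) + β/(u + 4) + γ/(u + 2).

Cover-up at u = -2: γ = 7/[(-2 - 9)(-2 + 4)] = 7/[(-11)(2)] = -7/22


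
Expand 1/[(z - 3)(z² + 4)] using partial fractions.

Cover-up at z = 3: P = 1/(3² + 4) = 1/13. Then Q = -P = -1/13, R = -P·(0 + 3) = -3/13
Result: (1/13)/(z - 3) - ((1/13)z + 3/13)/(z² + 4)


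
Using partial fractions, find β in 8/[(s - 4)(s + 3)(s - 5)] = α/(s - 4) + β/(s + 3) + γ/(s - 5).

Cover-up at s = -3: β = 8/[(-3 - 4)(-3 - 5)] = 8/[(-7)(-8)] = 8/56 = 1/7


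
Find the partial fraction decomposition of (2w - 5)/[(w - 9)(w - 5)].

At w=9: A = (2·9 - 5)/(9 - 5) = 13/4. At w=5: B = (2·5 - 5)/(5 - 9) = -5/4
Result: (13/4)/(w - 9) - (5/4)/(w - 5)


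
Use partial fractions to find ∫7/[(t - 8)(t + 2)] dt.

Decompose: 7/[(t - 8)(t + 2)] = (7/10)/(t - 8) - (7/10)/(t + 2). Integrate each term: (7/10) ln|(t - 8)| - (7/10) ln|(t + 2)| + C


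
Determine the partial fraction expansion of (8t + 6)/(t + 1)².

(8t + 6) = α(t + 1) + β. At t = -1: β = 8·(-1) + 6 = -2. Coeff of t: α = 8
Result: 8/(t + 1) - 2/(t + 1)²


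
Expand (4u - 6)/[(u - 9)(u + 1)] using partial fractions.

At u=9: α = (4·9 - 6)/(9 + 1) = 3. At u=-1: β = (4·(-1) - 6)/(-1 - 9) = 1
Result: 3/(u - 9) + 1/(u + 1)


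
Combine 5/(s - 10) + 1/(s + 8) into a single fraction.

Common denominator (s - 10)(s + 8). Numerator: 5(s + 8) + 1(s - 10) = (5s + 40) + (s - 10) = 6s + 30
Result: (6s + 30)/[(s - 10)(s + 8)]


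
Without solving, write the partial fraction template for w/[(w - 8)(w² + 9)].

Linear + irreducible quadratic: P/(w - 8) + (Qw + R)/(w² + 9)


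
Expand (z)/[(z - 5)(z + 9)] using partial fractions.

At z=5: α = (1·5 + 0)/(5 + 9) = 5/14. At z=-9: β = (1·(-9) + 0)/(-9 - 5) = 9/14
Result: (5/14)/(z - 5) + (9/14)/(z + 9)


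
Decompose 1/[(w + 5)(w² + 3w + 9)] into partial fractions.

Cover-up at w = -5: P = 1/((-5)² + 3·(-5) + 9) = 1/19. Then Q = -P = -1/19, R = -P·(3 - 5) = 2/19
Result: (1/19)/(w + 5) - ((1/19)w - 2/19)/(w² + 3w + 9)


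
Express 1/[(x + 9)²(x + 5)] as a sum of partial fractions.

Cover-up at x=-5: R = 1/(-5 + 9)² = 1/16. Cover-up at x=-9: Q = 1/(-9 + 5) = -1/4. Comparing x² coeff: P = -R = -1/16
Result: (-1/16)/(x + 9) - (1/4)/(x + 9)² + (1/16)/(x + 5)


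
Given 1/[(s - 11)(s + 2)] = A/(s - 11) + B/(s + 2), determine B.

Cover-up at s = -2: B = 1/(-2 - 11) = -1/13


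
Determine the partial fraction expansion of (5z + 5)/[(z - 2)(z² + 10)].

At z=2: α = (5·2 + 5)/(2² + 10) = 15/14. β = -α = -15/14, γ = 5 - 2·α = 20/7
Result: (15/14)/(z - 2) - ((15/14)z - 20/7)/(z² + 10)


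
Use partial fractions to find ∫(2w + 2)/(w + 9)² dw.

Decompose: A = 2, B = 2·(-9) + 2 = -16, so (2w + 2)/(w + 9)² = 2/(w + 9) - 16/(w + 9)². Integrate: ∫ A/(w + 9) dw = 2 ln|(w + 9)|; ∫ B/(w + 9)² dw = 16/(w + 9). Sum: 2 ln|(w + 9)| + 16/(w + 9) + C


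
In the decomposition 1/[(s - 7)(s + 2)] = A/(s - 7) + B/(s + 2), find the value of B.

Cover-up at s = -2: B = 1/(-2 - 7) = -1/9


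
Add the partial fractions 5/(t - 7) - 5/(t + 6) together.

Common denominator (t - 7)(t + 6). Numerator: 5(t + 6) - 5(t - 7) = (5t + 30) - (5t - 35) = 65
Result: (65)/[(t - 7)(t + 6)]


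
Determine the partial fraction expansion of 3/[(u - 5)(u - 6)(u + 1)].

Using cover-up method: α = -1/2, β = 3/7, γ = 1/14
Result: (-1/2)/(u - 5) + (3/7)/(u - 6) + (1/14)/(u + 1)


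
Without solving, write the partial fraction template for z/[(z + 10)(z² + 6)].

Linear + irreducible quadratic: α/(z + 10) + (βz + γ)/(z² + 6)


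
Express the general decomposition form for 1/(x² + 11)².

Repeated quadratic factor: (αx + β)/(x² + 11) + (γx + δ)/(x² + 11)²


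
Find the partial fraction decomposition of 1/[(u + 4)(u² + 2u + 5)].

Cover-up at u = -4: P = 1/((-4)² + 2·(-4) + 5) = 1/13. Then Q = -P = -1/13, R = -P·(2 - 4) = 2/13
Result: (1/13)/(u + 4) - ((1/13)u - 2/13)/(u² + 2u + 5)


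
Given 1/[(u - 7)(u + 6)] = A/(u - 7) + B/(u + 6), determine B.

Cover-up at u = -6: B = 1/(-6 - 7) = -1/13


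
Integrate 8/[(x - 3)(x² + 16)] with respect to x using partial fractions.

Cover-up at x=3: α = 8/(3²+16) = 8/25. Coeff matching: β = -8/25, γ = -24/25. Decomposition: (8/25)/(x - 3) - ((8/25)x + 24/25)/(x² + 16). Integrate: linear → ln, quadratic → (1/2)ln + arctan: (8/25) ln|(x - 3)| - (4/25) ln(x² + 16) - (6/25) arctan(x/4) + C


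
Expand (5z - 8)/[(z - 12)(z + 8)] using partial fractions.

At z=12: P = (5·12 - 8)/(12 + 8) = 13/5. At z=-8: Q = (5·(-8) - 8)/(-8 - 12) = 12/5
Result: (13/5)/(z - 12) + (12/5)/(z + 8)


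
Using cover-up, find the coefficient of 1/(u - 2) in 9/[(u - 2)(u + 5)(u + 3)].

Cover (u - 2), set u=2: 9/[(2 + 5)(2 + 3)] = 9/35


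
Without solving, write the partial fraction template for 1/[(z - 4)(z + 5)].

Distinct linear factors: P/(z - 4) + Q/(z + 5)


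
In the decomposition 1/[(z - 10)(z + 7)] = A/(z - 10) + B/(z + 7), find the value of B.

Cover-up at z = -7: B = 1/(-7 - 10) = -1/17


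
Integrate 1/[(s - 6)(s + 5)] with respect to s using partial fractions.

Decompose: 1/[(s - 6)(s + 5)] = (1/11)/(s - 6) - (1/11)/(s + 5). Integrate each term: (1/11) ln|(s - 6)| - (1/11) ln|(s + 5)| + C


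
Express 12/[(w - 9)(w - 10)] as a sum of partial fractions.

12/(w - 9)(w - 10) = A/(w - 9) + B/(w - 10). A = 12/(9 - 10) = -12, B = 12/(10 - 9) = 12
Result: -12/(w - 9) + 12/(w - 10)


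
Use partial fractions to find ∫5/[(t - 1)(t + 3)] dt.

Decompose: 5/[(t - 1)(t + 3)] = (5/4)/(t - 1) - (5/4)/(t + 3). Integrate each term: (5/4) ln|(t - 1)| - (5/4) ln|(t + 3)| + C


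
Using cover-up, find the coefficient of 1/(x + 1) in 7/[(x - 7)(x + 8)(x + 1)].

Cover (x + 1), set x=-1: 7/[(-1 - 7)(-1 + 8)] = -1/8


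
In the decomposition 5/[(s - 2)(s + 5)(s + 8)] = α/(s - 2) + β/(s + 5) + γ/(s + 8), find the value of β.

Cover-up at s = -5: β = 5/[(-5 - 2)(-5 + 8)] = 5/[(-7)(3)] = -5/21


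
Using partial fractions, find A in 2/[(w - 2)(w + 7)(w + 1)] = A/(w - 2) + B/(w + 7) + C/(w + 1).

Cover-up at w = 2: A = 2/[(2 + 7)(2 + 1)] = 2/[(9)(3)] = 2/27


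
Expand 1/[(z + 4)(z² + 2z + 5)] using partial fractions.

Cover-up at z = -4: A = 1/((-4)² + 2·(-4) + 5) = 1/13. Then B = -A = -1/13, C = -A·(2 - 4) = 2/13
Result: (1/13)/(z + 4) - ((1/13)z - 2/13)/(z² + 2z + 5)


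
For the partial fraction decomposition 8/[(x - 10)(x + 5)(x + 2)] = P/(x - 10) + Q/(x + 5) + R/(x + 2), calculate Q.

Cover-up at x = -5: Q = 8/[(-5 - 10)(-5 + 2)] = 8/[(-15)(-3)] = 8/45


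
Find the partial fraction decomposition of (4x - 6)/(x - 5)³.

(4x - 6) = P(x - 5)² + Q(x - 5) + R. At x = 5: R = 4·5 - 6 = 14. Coefficients: P = 0, Q = 4
Result: 4/(x - 5)² + 14/(x - 5)³


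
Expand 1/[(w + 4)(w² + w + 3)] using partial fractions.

Cover-up at w = -4: A = 1/((-4)² + 1·(-4) + 3) = 1/15. Then B = -A = -1/15, C = -A·(1 - 4) = 1/5
Result: (1/15)/(w + 4) - ((1/15)w - 1/5)/(w² + w + 3)


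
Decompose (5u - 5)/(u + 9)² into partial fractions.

(5u - 5) = P(u + 9) + Q. At u = -9: Q = 5·(-9) - 5 = -50. Coeff of u: P = 5
Result: 5/(u + 9) - 50/(u + 9)²


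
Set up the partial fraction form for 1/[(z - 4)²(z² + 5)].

Repeated linear + quadratic: α/(z - 4) + β/(z - 4)² + (γz + δ)/(z² + 5)


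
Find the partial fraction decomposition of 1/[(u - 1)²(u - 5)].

Cover-up at u=5: γ = 1/(5 - 1)² = 1/16. Cover-up at u=1: β = 1/(1 - 5) = -1/4. Comparing u² coeff: α = -γ = -1/16
Result: (-1/16)/(u - 1) - (1/4)/(u - 1)² + (1/16)/(u - 5)


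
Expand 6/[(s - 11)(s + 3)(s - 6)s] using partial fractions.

Using Heaviside cover-up: (3/385)/(s - 11) - (1/63)/(s + 3) - (1/45)/(s - 6) + (1/33)/s


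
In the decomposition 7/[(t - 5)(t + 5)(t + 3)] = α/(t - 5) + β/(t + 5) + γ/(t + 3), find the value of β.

Cover-up at t = -5: β = 7/[(-5 - 5)(-5 + 3)] = 7/[(-10)(-2)] = 7/20


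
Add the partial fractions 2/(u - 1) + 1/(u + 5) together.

Common denominator (u - 1)(u + 5). Numerator: 2(u + 5) + 1(u - 1) = (2u + 10) + (u - 1) = 3u + 9
Result: (3u + 9)/[(u - 1)(u + 5)]


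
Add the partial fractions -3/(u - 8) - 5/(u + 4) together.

Common denominator (u - 8)(u + 4). Numerator: -3(u + 4) - 5(u - 8) = (-3u - 12) - (5u - 40) = -8u + 28
Result: (-8u + 28)/[(u - 8)(u + 4)]


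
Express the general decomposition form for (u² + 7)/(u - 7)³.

Repeated linear factor (power 3): α/(u - 7) + β/(u - 7)² + γ/(u - 7)³


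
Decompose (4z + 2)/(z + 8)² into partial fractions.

(4z + 2) = P(z + 8) + Q. At z = -8: Q = 4·(-8) + 2 = -30. Coeff of z: P = 4
Result: 4/(z + 8) - 30/(z + 8)²


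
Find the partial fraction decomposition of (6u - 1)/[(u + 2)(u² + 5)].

At u=-2: P = (6·(-2) - 1)/((-2)² + 5) = -13/9. Q = -P = 13/9, R = 6 - (-2)·P = 28/9
Result: (-13/9)/(u + 2) + ((13/9)u + 28/9)/(u² + 5)


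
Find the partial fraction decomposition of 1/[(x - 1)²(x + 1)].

Cover-up at x=-1: γ = 1/(-1 - 1)² = 1/4. Cover-up at x=1: β = 1/(1 + 1) = 1/2. Comparing x² coeff: α = -γ = -1/4
Result: (-1/4)/(x - 1) + (1/2)/(x - 1)² + (1/4)/(x + 1)


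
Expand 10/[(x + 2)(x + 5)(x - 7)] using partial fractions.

Using cover-up method: P = -10/27, Q = 5/18, R = 5/54
Result: (-10/27)/(x + 2) + (5/18)/(x + 5) + (5/54)/(x - 7)


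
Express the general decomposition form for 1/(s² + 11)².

Repeated quadratic factor: (αs + β)/(s² + 11) + (γs + δ)/(s² + 11)²


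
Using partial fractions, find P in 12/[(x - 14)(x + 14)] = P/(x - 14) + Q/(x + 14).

Cover-up at x = 14: P = 12/(14 + 14) = 12/28 = 3/7


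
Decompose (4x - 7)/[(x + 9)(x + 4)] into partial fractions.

At x=-9: A = (4·(-9) - 7)/(-9 + 4) = 43/5. At x=-4: B = (4·(-4) - 7)/(-4 + 9) = -23/5
Result: (43/5)/(x + 9) - (23/5)/(x + 4)


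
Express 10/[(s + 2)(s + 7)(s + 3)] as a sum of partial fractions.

Using cover-up method: A = 2, B = 1/2, C = -5/2
Result: 2/(s + 2) + (1/2)/(s + 7) - (5/2)/(s + 3)


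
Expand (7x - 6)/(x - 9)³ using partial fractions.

(7x - 6) = P(x - 9)² + Q(x - 9) + R. At x = 9: R = 7·9 - 6 = 57. Coefficients: P = 0, Q = 7
Result: 7/(x - 9)² + 57/(x - 9)³


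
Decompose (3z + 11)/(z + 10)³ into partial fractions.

(3z + 11) = A(z + 10)² + B(z + 10) + C. At z = -10: C = 3·(-10) + 11 = -19. Coefficients: A = 0, B = 3
Result: 3/(z + 10)² - 19/(z + 10)³


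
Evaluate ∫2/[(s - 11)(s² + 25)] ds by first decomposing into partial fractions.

Cover-up at s=11: P = 2/(11²+25) = 1/73. Coeff matching: Q = -1/73, R = -11/73. Decomposition: (1/73)/(s - 11) - ((1/73)s + 11/73)/(s² + 25). Integrate: linear → ln, quadratic → (1/2)ln + arctan: (1/73) ln|(s - 11)| - (1/146) ln(s² + 25) - (11/365) arctan(s/5) + C


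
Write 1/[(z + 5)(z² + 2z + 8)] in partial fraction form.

Cover-up at z = -5: P = 1/((-5)² + 2·(-5) + 8) = 1/23. Then Q = -P = -1/23, R = -P·(2 - 5) = 3/23
Result: (1/23)/(z + 5) - ((1/23)z - 3/23)/(z² + 2z + 8)


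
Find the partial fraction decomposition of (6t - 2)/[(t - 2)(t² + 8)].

At t=2: P = (6·2 - 2)/(2² + 8) = 5/6. Q = -P = -5/6, R = 6 - 2·P = 13/3
Result: (5/6)/(t - 2) - ((5/6)t - 13/3)/(t² + 8)


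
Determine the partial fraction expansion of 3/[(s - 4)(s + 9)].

3/(s - 4)(s + 9) = A/(s - 4) + B/(s + 9). A = 3/(4 + 9) = 3/13, B = 3/(-9 - 4) = -3/13
Result: (3/13)/(s - 4) - (3/13)/(s + 9)


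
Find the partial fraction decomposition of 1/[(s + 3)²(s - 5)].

Cover-up at s=5: R = 1/(5 + 3)² = 1/64. Cover-up at s=-3: Q = 1/(-3 - 5) = -1/8. Comparing s² coeff: P = -R = -1/64
Result: (-1/64)/(s + 3) - (1/8)/(s + 3)² + (1/64)/(s - 5)


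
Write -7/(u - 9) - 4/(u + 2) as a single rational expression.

Common denominator (u - 9)(u + 2). Numerator: -7(u + 2) - 4(u - 9) = (-7u - 14) - (4u - 36) = -11u + 22
Result: (-11u + 22)/[(u - 9)(u + 2)]


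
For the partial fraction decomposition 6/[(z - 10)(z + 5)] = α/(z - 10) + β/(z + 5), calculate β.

Cover-up at z = -5: β = 6/(-5 - 10) = -6/15 = -2/5


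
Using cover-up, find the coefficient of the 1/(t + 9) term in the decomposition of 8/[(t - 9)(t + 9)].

Cover (t + 9), set t=-9: 8/((t - 9) at t=-9) = 8/(-18) = -4/9


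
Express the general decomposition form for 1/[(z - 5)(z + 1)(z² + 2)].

Two linear + quadratic: A/(z - 5) + B/(z + 1) + (Cz + D)/(z² + 2)


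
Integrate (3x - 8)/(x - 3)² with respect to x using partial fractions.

Decompose: P = 3, Q = 3·3 - 8 = 1, so (3x - 8)/(x - 3)² = 3/(x - 3) + 1/(x - 3)². Integrate: ∫ P/(x - 3) dx = 3 ln|(x - 3)|; ∫ Q/(x - 3)² dx = -1/(x - 3). Sum: 3 ln|(x - 3)| - 1/(x - 3) + C


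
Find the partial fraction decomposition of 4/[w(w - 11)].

4/w(w - 11) = A/w + B/(w - 11). A = 4/(0 - 11) = -4/11, B = 4/(11 - 0) = 4/11
Result: (-4/11)/w + (4/11)/(w - 11)


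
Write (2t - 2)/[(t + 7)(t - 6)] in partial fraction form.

At t=-7: P = (2·(-7) - 2)/(-7 - 6) = 16/13. At t=6: Q = (2·6 - 2)/(6 + 7) = 10/13
Result: (16/13)/(t + 7) + (10/13)/(t - 6)


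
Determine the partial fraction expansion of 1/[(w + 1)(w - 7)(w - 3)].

Using cover-up method: α = 1/32, β = 1/32, γ = -1/16
Result: (1/32)/(w + 1) + (1/32)/(w - 7) - (1/16)/(w - 3)


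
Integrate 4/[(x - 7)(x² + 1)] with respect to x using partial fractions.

Cover-up at x=7: A = 4/(7²+1) = 2/25. Coeff matching: B = -2/25, C = -14/25. Decomposition: (2/25)/(x - 7) - ((2/25)x + 14/25)/(x² + 1). Integrate: linear → ln, quadratic → (1/2)ln + arctan: (2/25) ln|(x - 7)| - (1/25) ln(x² + 1) - (14/25) arctan(x) + C


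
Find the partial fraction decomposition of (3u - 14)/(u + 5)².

(3u - 14) = α(u + 5) + β. At u = -5: β = 3·(-5) - 14 = -29. Coeff of u: α = 3
Result: 3/(u + 5) - 29/(u + 5)²


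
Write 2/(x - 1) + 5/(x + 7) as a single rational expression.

Common denominator (x - 1)(x + 7). Numerator: 2(x + 7) + 5(x - 1) = (2x + 14) + (5x - 5) = 7x + 9
Result: (7x + 9)/[(x - 1)(x + 7)]


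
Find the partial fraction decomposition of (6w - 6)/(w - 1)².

(6w - 6) = α(w - 1) + β. At w = 1: β = 6·1 - 6 = 0. Coeff of w: α = 6
Result: 6/(w - 1)


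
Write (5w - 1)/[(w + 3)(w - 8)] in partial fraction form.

At w=-3: α = (5·(-3) - 1)/(-3 - 8) = 16/11. At w=8: β = (5·8 - 1)/(8 + 3) = 39/11
Result: (16/11)/(w + 3) + (39/11)/(w - 8)


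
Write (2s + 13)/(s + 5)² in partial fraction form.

(2s + 13) = α(s + 5) + β. At s = -5: β = 2·(-5) + 13 = 3. Coeff of s: α = 2
Result: 2/(s + 5) + 3/(s + 5)²


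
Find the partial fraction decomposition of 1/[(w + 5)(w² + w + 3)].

Cover-up at w = -5: A = 1/((-5)² + 1·(-5) + 3) = 1/23. Then B = -A = -1/23, C = -A·(1 - 5) = 4/23
Result: (1/23)/(w + 5) - ((1/23)w - 4/23)/(w² + w + 3)


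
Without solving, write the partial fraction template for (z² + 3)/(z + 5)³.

Repeated linear factor (power 3): A/(z + 5) + B/(z + 5)² + C/(z + 5)³


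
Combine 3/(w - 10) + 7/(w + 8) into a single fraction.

Common denominator (w - 10)(w + 8). Numerator: 3(w + 8) + 7(w - 10) = (3w + 24) + (7w - 70) = 10w - 46
Result: (10w - 46)/[(w - 10)(w + 8)]


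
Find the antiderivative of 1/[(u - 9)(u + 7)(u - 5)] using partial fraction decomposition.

Cover-up: A = 1/64, B = 1/192, C = -1/48. Decomposition: (1/64)/(u - 9) + (1/192)/(u + 7) - (1/48)/(u - 5). Integrate each term: (1/64) ln|(u - 9)| + (1/192) ln|(u + 7)| - (1/48) ln|(u - 5)| + C


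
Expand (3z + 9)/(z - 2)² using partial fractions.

(3z + 9) = P(z - 2) + Q. At z = 2: Q = 3·2 + 9 = 15. Coeff of z: P = 3
Result: 3/(z - 2) + 15/(z - 2)²


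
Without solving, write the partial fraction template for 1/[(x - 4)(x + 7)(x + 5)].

Three distinct linear factors: P/(x - 4) + Q/(x + 7) + R/(x + 5)


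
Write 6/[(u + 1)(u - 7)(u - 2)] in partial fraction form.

Using cover-up method: P = 1/4, Q = 3/20, R = -2/5
Result: (1/4)/(u + 1) + (3/20)/(u - 7) - (2/5)/(u - 2)


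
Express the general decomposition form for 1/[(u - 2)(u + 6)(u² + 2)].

Two linear + quadratic: P/(u - 2) + Q/(u + 6) + (Ru + S)/(u² + 2)


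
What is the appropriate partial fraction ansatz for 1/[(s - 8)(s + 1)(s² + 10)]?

Two linear + quadratic: A/(s - 8) + B/(s + 1) + (Cs + D)/(s² + 10)


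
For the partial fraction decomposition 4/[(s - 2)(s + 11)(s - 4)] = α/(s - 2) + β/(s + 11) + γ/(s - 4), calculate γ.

Cover-up at s = 4: γ = 4/[(4 - 2)(4 + 11)] = 4/[(2)(15)] = 4/30 = 2/15


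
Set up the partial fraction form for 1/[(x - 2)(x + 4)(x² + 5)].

Two linear + quadratic: A/(x - 2) + B/(x + 4) + (Cx + D)/(x² + 5)


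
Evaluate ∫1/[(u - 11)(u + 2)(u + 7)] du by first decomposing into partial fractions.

Cover-up: α = 1/234, β = -1/65, γ = 1/90. Decomposition: (1/234)/(u - 11) - (1/65)/(u + 2) + (1/90)/(u + 7). Integrate each term: (1/234) ln|(u - 11)| - (1/65) ln|(u + 2)| + (1/90) ln|(u + 7)| + C


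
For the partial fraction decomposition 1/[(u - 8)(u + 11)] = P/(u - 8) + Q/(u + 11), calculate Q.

Cover-up at u = -11: Q = 1/(-11 - 8) = -1/19


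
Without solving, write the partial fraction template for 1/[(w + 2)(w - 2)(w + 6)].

Three distinct linear factors: A/(w + 2) + B/(w - 2) + C/(w + 6)


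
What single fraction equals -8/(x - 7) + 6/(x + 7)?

Common denominator (x - 7)(x + 7). Numerator: -8(x + 7) + 6(x - 7) = (-8x - 56) + (6x - 42) = -2x - 98
Result: (-2x - 98)/[(x - 7)(x + 7)]


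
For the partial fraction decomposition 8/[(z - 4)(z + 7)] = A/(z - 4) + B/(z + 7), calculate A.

Cover-up at z = 4: A = 8/(4 + 7) = 8/11


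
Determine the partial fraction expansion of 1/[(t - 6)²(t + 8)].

Cover-up at t=-8: C = 1/(-8 - 6)² = 1/196. Cover-up at t=6: B = 1/(6 + 8) = 1/14. Comparing t² coeff: A = -C = -1/196
Result: (-1/196)/(t - 6) + (1/14)/(t - 6)² + (1/196)/(t + 8)


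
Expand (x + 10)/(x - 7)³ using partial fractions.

(x + 10) = P(x - 7)² + Q(x - 7) + R. At x = 7: R = 1·7 + 10 = 17. Coefficients: P = 0, Q = 1
Result: 1/(x - 7)² + 17/(x - 7)³


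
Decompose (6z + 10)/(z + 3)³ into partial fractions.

(6z + 10) = α(z + 3)² + β(z + 3) + γ. At z = -3: γ = 6·(-3) + 10 = -8. Coefficients: α = 0, β = 6
Result: 6/(z + 3)² - 8/(z + 3)³


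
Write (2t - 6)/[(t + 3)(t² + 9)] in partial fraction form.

At t=-3: α = (2·(-3) - 6)/((-3)² + 9) = -2/3. β = -α = 2/3, γ = 2 - (-3)·α = 0
Result: (-2/3)/(t + 3) + ((2/3)t)/(t² + 9)


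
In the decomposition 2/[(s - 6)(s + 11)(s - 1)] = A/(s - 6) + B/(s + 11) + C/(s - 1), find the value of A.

Cover-up at s = 6: A = 2/[(6 + 11)(6 - 1)] = 2/[(17)(5)] = 2/85


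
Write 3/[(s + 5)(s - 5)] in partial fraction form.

3/(s + 5)(s - 5) = A/(s + 5) + B/(s - 5). A = 3/(-5 - 5) = -3/10, B = 3/(5 + 5) = 3/10
Result: (-3/10)/(s + 5) + (3/10)/(s - 5)


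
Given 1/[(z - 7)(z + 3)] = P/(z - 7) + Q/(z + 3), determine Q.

Cover-up at z = -3: Q = 1/(-3 - 7) = -1/10


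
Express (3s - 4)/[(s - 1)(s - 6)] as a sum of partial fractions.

At s=1: α = (3·1 - 4)/(1 - 6) = 1/5. At s=6: β = (3·6 - 4)/(6 - 1) = 14/5
Result: (1/5)/(s - 1) + (14/5)/(s - 6)


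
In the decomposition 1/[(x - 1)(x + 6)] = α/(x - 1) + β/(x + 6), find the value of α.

Cover-up at x = 1: α = 1/(1 + 6) = 1/7


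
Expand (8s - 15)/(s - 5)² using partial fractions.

(8s - 15) = P(s - 5) + Q. At s = 5: Q = 8·5 - 15 = 25. Coeff of s: P = 8
Result: 8/(s - 5) + 25/(s - 5)²


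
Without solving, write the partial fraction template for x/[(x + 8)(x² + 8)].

Linear + irreducible quadratic: α/(x + 8) + (βx + γ)/(x² + 8)


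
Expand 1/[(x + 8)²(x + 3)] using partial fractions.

Cover-up at x=-3: C = 1/(-3 + 8)² = 1/25. Cover-up at x=-8: B = 1/(-8 + 3) = -1/5. Comparing x² coeff: A = -C = -1/25
Result: (-1/25)/(x + 8) - (1/5)/(x + 8)² + (1/25)/(x + 3)


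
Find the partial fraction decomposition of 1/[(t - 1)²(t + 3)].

Cover-up at t=-3: γ = 1/(-3 - 1)² = 1/16. Cover-up at t=1: β = 1/(1 + 3) = 1/4. Comparing t² coeff: α = -γ = -1/16
Result: (-1/16)/(t - 1) + (1/4)/(t - 1)² + (1/16)/(t + 3)


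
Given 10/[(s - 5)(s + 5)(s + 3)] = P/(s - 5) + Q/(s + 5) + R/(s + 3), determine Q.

Cover-up at s = -5: Q = 10/[(-5 - 5)(-5 + 3)] = 10/[(-10)(-2)] = 10/20 = 1/2


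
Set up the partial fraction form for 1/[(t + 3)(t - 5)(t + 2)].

Three distinct linear factors: P/(t + 3) + Q/(t - 5) + R/(t + 2)


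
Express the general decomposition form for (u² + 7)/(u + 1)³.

Repeated linear factor (power 3): α/(u + 1) + β/(u + 1)² + γ/(u + 1)³


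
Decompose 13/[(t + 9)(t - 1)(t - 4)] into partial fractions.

Using cover-up method: P = 1/10, Q = -13/30, R = 1/3
Result: (1/10)/(t + 9) - (13/30)/(t - 1) + (1/3)/(t - 4)


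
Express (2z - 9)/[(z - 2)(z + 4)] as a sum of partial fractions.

At z=2: α = (2·2 - 9)/(2 + 4) = -5/6. At z=-4: β = (2·(-4) - 9)/(-4 - 2) = 17/6
Result: (-5/6)/(z - 2) + (17/6)/(z + 4)


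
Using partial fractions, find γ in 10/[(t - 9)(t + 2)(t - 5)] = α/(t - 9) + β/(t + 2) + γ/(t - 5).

Cover-up at t = 5: γ = 10/[(5 - 9)(5 + 2)] = 10/[(-4)(7)] = -10/28 = -5/14


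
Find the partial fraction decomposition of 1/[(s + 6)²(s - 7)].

Cover-up at s=7: C = 1/(7 + 6)² = 1/169. Cover-up at s=-6: B = 1/(-6 - 7) = -1/13. Comparing s² coeff: A = -C = -1/169
Result: (-1/169)/(s + 6) - (1/13)/(s + 6)² + (1/169)/(s - 7)
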